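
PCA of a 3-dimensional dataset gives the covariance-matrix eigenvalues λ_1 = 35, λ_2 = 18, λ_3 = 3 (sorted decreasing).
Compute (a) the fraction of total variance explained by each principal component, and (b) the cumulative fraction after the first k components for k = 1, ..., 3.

Step 1 — total variance = trace(Sigma) = Σ λ_i = 35 + 18 + 3 = 56.

Step 2 — fraction explained by component i = λ_i / Σ λ:
  PC1: 35/56 = 0.625
  PC2: 18/56 = 0.3214
  PC3: 3/56 = 0.0536

Step 3 — cumulative fraction after k components = (λ_1 + ... + λ_k) / Σ λ:
  k = 1: 35/56 = 0.625
  k = 2: (35 + 18)/56 = 53/56 = 0.9464
  k = 3: (35 + 18 + 3)/56 = 56/56 = 1

Summary (fraction, with percent):

explained: PC1 0.625 (62.5%), PC2 0.3214 (32.14%), PC3 0.0536 (5.36%);  cumulative: 0.625, 0.9464, 1


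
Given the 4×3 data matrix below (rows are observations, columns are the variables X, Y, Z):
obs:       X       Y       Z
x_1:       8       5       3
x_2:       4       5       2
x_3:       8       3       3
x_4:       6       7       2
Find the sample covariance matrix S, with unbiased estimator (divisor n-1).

Step 1 — column means:
  mean(X) = (8 + 4 + 8 + 6) / 4 = 26/4 = 6.5
  mean(Y) = (5 + 5 + 3 + 7) / 4 = 20/4 = 5
  mean(Z) = (3 + 2 + 3 + 2) / 4 = 10/4 = 2.5

Step 2 — sample covariance S[i,j] = (1/(n-1)) · Σ_k (x_{k,i} - mean_i) · (x_{k,j} - mean_j), with n-1 = 3.
  S[X,X] = ((1.5)·(1.5) + (-2.5)·(-2.5) + (1.5)·(1.5) + (-0.5)·(-0.5)) / 3 = 11/3 = 3.6667
  S[X,Y] = ((1.5)·(0) + (-2.5)·(0) + (1.5)·(-2) + (-0.5)·(2)) / 3 = -4/3 = -1.3333
  S[X,Z] = ((1.5)·(0.5) + (-2.5)·(-0.5) + (1.5)·(0.5) + (-0.5)·(-0.5)) / 3 = 3/3 = 1
  S[Y,Y] = ((0)·(0) + (0)·(0) + (-2)·(-2) + (2)·(2)) / 3 = 8/3 = 2.6667
  S[Y,Z] = ((0)·(0.5) + (0)·(-0.5) + (-2)·(0.5) + (2)·(-0.5)) / 3 = -2/3 = -0.6667
  S[Z,Z] = ((0.5)·(0.5) + (-0.5)·(-0.5) + (0.5)·(0.5) + (-0.5)·(-0.5)) / 3 = 1/3 = 0.3333

S is symmetric (S[j,i] = S[i,j]). Assembling:

S = [[3.6667, -1.3333, 1],
 [-1.3333, 2.6667, -0.6667],
 [1, -0.6667, 0.3333]]


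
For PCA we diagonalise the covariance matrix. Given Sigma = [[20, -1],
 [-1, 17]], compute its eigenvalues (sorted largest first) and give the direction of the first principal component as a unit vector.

Step 1 — characteristic polynomial of 2×2 Sigma:
  det(Sigma - λI) = λ² - trace · λ + det = 0.
  trace = 20 + 17 = 37, det = 20·17 - (-1)² = 339.
Step 2 — discriminant:
  Δ = trace² - 4·det = 1369 - 1356 = 13.
Step 3 — eigenvalues:
  λ = (trace ± √Δ)/2 = (37 ± 3.6056)/2,
  λ_1 = 20.3028,  λ_2 = 16.6972.

Step 4 — unit eigenvector for λ_1: solve (Sigma - λ_1 I)v = 0. First row:
  (20 - 20.3028)·v_x + (-1)·v_y = 0, i.e. (-0.3028)·v_x + (-1)·v_y = 0,
  so v ∝ (b, λ_1 - a) = (-1, 0.3028); multiply by -1 so the first entry is positive: u = (1, -0.3028).
  ||u|| = √((1)² + (-0.3028)²) = √(1.0917) ≈ 1.0448,
  v_1 = u/||u|| ≈ (0.9571, -0.2898) (||v_1|| = 1).

λ_1 = 20.3028,  λ_2 = 16.6972;  v_1 ≈ (0.9571, -0.2898)


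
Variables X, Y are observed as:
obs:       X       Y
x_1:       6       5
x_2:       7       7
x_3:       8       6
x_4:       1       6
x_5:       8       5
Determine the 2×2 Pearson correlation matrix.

Step 1 — column means:
  mean(X) = (6 + 7 + 8 + 1 + 8) / 5 = 30/5 = 6
  mean(Y) = (5 + 7 + 6 + 6 + 5) / 5 = 29/5 = 5.8

Step 2 — sample variances and covariances s[i,j] = (1/(n-1)) · Σ_k (x_{k,i} - mean_i) · (x_{k,j} - mean_j), with n-1 = 4:
  s[X,X] = ((0)·(0) + (1)·(1) + (2)·(2) + (-5)·(-5) + (2)·(2)) / 4 = 34/4 = 8.5
  s[X,Y] = ((0)·(-0.8) + (1)·(1.2) + (2)·(0.2) + (-5)·(0.2) + (2)·(-0.8)) / 4 = -1/4 = -0.25
  s[Y,Y] = ((-0.8)·(-0.8) + (1.2)·(1.2) + (0.2)·(0.2) + (0.2)·(0.2) + (-0.8)·(-0.8)) / 4 = 2.8/4 = 0.7
  Sample standard deviations s_i = √(s[i,i]):
  s(X) = √(8.5) = 2.9155
  s(Y) = √(0.7) = 0.8367

Step 3 — r_{ij} = s_{ij} / (s_i · s_j):
  r[X,X] = 1 (diagonal).
  r[X,Y] = -0.25 / (2.9155 · 0.8367) = -0.25 / 2.4393 = -0.1025
  r[Y,Y] = 1 (diagonal).

R is symmetric with unit diagonal. Assembling:

R = [[1, -0.1025],
 [-0.1025, 1]]


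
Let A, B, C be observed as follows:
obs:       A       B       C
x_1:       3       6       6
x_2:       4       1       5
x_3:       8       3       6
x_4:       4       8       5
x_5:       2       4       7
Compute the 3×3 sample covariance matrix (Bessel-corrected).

Step 1 — column means:
  mean(A) = (3 + 4 + 8 + 4 + 2) / 5 = 21/5 = 4.2
  mean(B) = (6 + 1 + 3 + 8 + 4) / 5 = 22/5 = 4.4
  mean(C) = (6 + 5 + 6 + 5 + 7) / 5 = 29/5 = 5.8

Step 2 — sample covariance S[i,j] = (1/(n-1)) · Σ_k (x_{k,i} - mean_i) · (x_{k,j} - mean_j), with n-1 = 4.
  S[A,A] = ((-1.2)·(-1.2) + (-0.2)·(-0.2) + (3.8)·(3.8) + (-0.2)·(-0.2) + (-2.2)·(-2.2)) / 4 = 20.8/4 = 5.2
  S[A,B] = ((-1.2)·(1.6) + (-0.2)·(-3.4) + (3.8)·(-1.4) + (-0.2)·(3.6) + (-2.2)·(-0.4)) / 4 = -6.4/4 = -1.6
  S[A,C] = ((-1.2)·(0.2) + (-0.2)·(-0.8) + (3.8)·(0.2) + (-0.2)·(-0.8) + (-2.2)·(1.2)) / 4 = -1.8/4 = -0.45
  S[B,B] = ((1.6)·(1.6) + (-3.4)·(-3.4) + (-1.4)·(-1.4) + (3.6)·(3.6) + (-0.4)·(-0.4)) / 4 = 29.2/4 = 7.3
  S[B,C] = ((1.6)·(0.2) + (-3.4)·(-0.8) + (-1.4)·(0.2) + (3.6)·(-0.8) + (-0.4)·(1.2)) / 4 = -0.6/4 = -0.15
  S[C,C] = ((0.2)·(0.2) + (-0.8)·(-0.8) + (0.2)·(0.2) + (-0.8)·(-0.8) + (1.2)·(1.2)) / 4 = 2.8/4 = 0.7

S is symmetric (S[j,i] = S[i,j]). Assembling:

S = [[5.2, -1.6, -0.45],
 [-1.6, 7.3, -0.15],
 [-0.45, -0.15, 0.7]]


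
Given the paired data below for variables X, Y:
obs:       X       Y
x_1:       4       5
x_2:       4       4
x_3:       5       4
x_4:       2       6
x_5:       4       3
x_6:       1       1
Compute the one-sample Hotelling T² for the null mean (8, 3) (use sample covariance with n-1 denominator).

Step 1 — sample mean vector:
  mean(X) = (4 + 4 + 5 + 2 + 4 + 1) / 6 = 20/6 = 3.3333
  mean(Y) = (5 + 4 + 4 + 6 + 3 + 1) / 6 = 23/6 = 3.8333
  x̄ = (3.3333, 3.8333),  deviation x̄ - mu_0 = (3.3333, 3.8333) - (8, 3) = (-4.6667, 0.8333).

Step 2 — sample covariance matrix, S[i,j] = (1/(n-1)) · Σ_k (x_{k,i} - mean_i) · (x_{k,j} - mean_j), divisor n-1 = 5:
  S[X,X] = ((0.6667)·(0.6667) + (0.6667)·(0.6667) + (1.6667)·(1.6667) + (-1.3333)·(-1.3333) + (0.6667)·(0.6667) + (-2.3333)·(-2.3333)) / 5 = 11.3333/5 = 2.2667
  S[X,Y] = ((0.6667)·(1.1667) + (0.6667)·(0.1667) + (1.6667)·(0.1667) + (-1.3333)·(2.1667) + (0.6667)·(-0.8333) + (-2.3333)·(-2.8333)) / 5 = 4.3333/5 = 0.8667
  S[Y,Y] = ((1.1667)·(1.1667) + (0.1667)·(0.1667) + (0.1667)·(0.1667) + (2.1667)·(2.1667) + (-0.8333)·(-0.8333) + (-2.8333)·(-2.8333)) / 5 = 14.8333/5 = 2.9667
  S = [[2.2667, 0.8667],
 [0.8667, 2.9667]].

Step 3 — invert S. det(S) = 2.2667·2.9667 - (0.8667)² = 5.9733.
  S^{-1} = (1/det) · [[d, -b], [-b, a]] = [[0.4967, -0.1451],
 [-0.1451, 0.3795]].

Step 4 — quadratic form (x̄ - mu_0)^T · S^{-1} · (x̄ - mu_0):
  S^{-1} · (x̄ - mu_0) = (-2.4386, 0.9933),
  (x̄ - mu_0)^T · [...] = (-4.6667)·(-2.4386) + (0.8333)·(0.9933) = 12.208.

Step 5 — scale by n: T² = 6 · 12.208 = 73.2478.

T² ≈ 73.2478


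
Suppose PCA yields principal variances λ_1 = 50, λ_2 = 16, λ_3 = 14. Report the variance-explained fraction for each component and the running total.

Step 1 — total variance = trace(Sigma) = Σ λ_i = 50 + 16 + 14 = 80.

Step 2 — fraction explained by component i = λ_i / Σ λ:
  PC1: 50/80 = 0.625
  PC2: 16/80 = 0.2
  PC3: 14/80 = 0.175

Step 3 — cumulative fraction after k components = (λ_1 + ... + λ_k) / Σ λ:
  k = 1: 50/80 = 0.625
  k = 2: (50 + 16)/80 = 66/80 = 0.825
  k = 3: (50 + 16 + 14)/80 = 80/80 = 1

Summary (fraction, with percent):

explained: PC1 0.625 (62.5%), PC2 0.2 (20%), PC3 0.175 (17.5%);  cumulative: 0.625, 0.825, 1


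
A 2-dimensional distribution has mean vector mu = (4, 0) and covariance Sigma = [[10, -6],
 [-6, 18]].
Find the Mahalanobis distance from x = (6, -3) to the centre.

Step 1 — centre the observation: (x - mu) = (2, -3).

Step 2 — invert Sigma. det(Sigma) = 10·18 - (-6)² = 144.
  Sigma^{-1} = (1/det) · [[d, -b], [-b, a]] = [[0.125, 0.0417],
 [0.0417, 0.0694]].

Step 3 — form the quadratic (x - mu)^T · Sigma^{-1} · (x - mu):
  Sigma^{-1} · (x - mu) = (0.125, -0.125).
  (x - mu)^T · [Sigma^{-1} · (x - mu)] = (2)·(0.125) + (-3)·(-0.125) = 0.625.

Step 4 — take square root: d = √(0.625) ≈ 0.7906.

d(x, mu) = √(0.625) ≈ 0.7906


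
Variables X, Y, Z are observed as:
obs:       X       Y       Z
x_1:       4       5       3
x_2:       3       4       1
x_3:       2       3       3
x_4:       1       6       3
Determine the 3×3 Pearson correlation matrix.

Step 1 — column means:
  mean(X) = (4 + 3 + 2 + 1) / 4 = 10/4 = 2.5
  mean(Y) = (5 + 4 + 3 + 6) / 4 = 18/4 = 4.5
  mean(Z) = (3 + 1 + 3 + 3) / 4 = 10/4 = 2.5

Step 2 — sample variances and covariances s[i,j] = (1/(n-1)) · Σ_k (x_{k,i} - mean_i) · (x_{k,j} - mean_j), with n-1 = 3:
  s[X,X] = ((1.5)·(1.5) + (0.5)·(0.5) + (-0.5)·(-0.5) + (-1.5)·(-1.5)) / 3 = 5/3 = 1.6667
  s[X,Y] = ((1.5)·(0.5) + (0.5)·(-0.5) + (-0.5)·(-1.5) + (-1.5)·(1.5)) / 3 = -1/3 = -0.3333
  s[X,Z] = ((1.5)·(0.5) + (0.5)·(-1.5) + (-0.5)·(0.5) + (-1.5)·(0.5)) / 3 = -1/3 = -0.3333
  s[Y,Y] = ((0.5)·(0.5) + (-0.5)·(-0.5) + (-1.5)·(-1.5) + (1.5)·(1.5)) / 3 = 5/3 = 1.6667
  s[Y,Z] = ((0.5)·(0.5) + (-0.5)·(-1.5) + (-1.5)·(0.5) + (1.5)·(0.5)) / 3 = 1/3 = 0.3333
  s[Z,Z] = ((0.5)·(0.5) + (-1.5)·(-1.5) + (0.5)·(0.5) + (0.5)·(0.5)) / 3 = 3/3 = 1
  Sample standard deviations s_i = √(s[i,i]):
  s(X) = √(1.6667) = 1.291
  s(Y) = √(1.6667) = 1.291
  s(Z) = √(1) = 1

Step 3 — r_{ij} = s_{ij} / (s_i · s_j):
  r[X,X] = 1 (diagonal).
  r[X,Y] = -0.3333 / (1.291 · 1.291) = -0.3333 / 1.6667 = -0.2
  r[X,Z] = -0.3333 / (1.291 · 1) = -0.3333 / 1.291 = -0.2582
  r[Y,Y] = 1 (diagonal).
  r[Y,Z] = 0.3333 / (1.291 · 1) = 0.3333 / 1.291 = 0.2582
  r[Z,Z] = 1 (diagonal).

R is symmetric with unit diagonal. Assembling:

R = [[1, -0.2, -0.2582],
 [-0.2, 1, 0.2582],
 [-0.2582, 0.2582, 1]]


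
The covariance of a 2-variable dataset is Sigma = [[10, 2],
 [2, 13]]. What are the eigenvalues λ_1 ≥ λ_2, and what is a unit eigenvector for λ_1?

Step 1 — characteristic polynomial of 2×2 Sigma:
  det(Sigma - λI) = λ² - trace · λ + det = 0.
  trace = 10 + 13 = 23, det = 10·13 - (2)² = 126.
Step 2 — discriminant:
  Δ = trace² - 4·det = 529 - 504 = 25.
Step 3 — eigenvalues:
  λ = (trace ± √Δ)/2 = (23 ± 5)/2,
  λ_1 = 14,  λ_2 = 9.

Step 4 — unit eigenvector for λ_1: solve (Sigma - λ_1 I)v = 0. First row:
  (10 - 14)·v_x + (2)·v_y = 0, i.e. (-4)·v_x + (2)·v_y = 0,
  so v ∝ (b, λ_1 - a) = (2, 4) = u.
  ||u|| = √((2)² + (4)²) = √(20) ≈ 4.4721,
  v_1 = u/||u|| ≈ (0.4472, 0.8944) (||v_1|| = 1).

λ_1 = 14,  λ_2 = 9;  v_1 ≈ (0.4472, 0.8944)


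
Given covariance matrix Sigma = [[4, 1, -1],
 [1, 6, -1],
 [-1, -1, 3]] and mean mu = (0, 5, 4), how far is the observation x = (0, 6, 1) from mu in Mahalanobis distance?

Step 1 — centre the observation: (x - mu) = (0, 1, -3).

Step 2 — invert Sigma (cofactor / det for 3×3, or solve directly):
  Sigma^{-1} = [[0.2787, -0.0328, 0.082],
 [-0.0328, 0.1803, 0.0492],
 [0.082, 0.0492, 0.377]].

Step 3 — form the quadratic (x - mu)^T · Sigma^{-1} · (x - mu):
  Sigma^{-1} · (x - mu) = (-0.2787, 0.0328, -1.082).
  (x - mu)^T · [Sigma^{-1} · (x - mu)] = (0)·(-0.2787) + (1)·(0.0328) + (-3)·(-1.082) = 3.2787.

Step 4 — take square root: d = √(3.2787) ≈ 1.8107.

d(x, mu) = √(3.2787) ≈ 1.8107


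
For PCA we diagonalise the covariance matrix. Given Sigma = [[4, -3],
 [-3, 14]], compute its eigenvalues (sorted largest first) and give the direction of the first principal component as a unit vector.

Step 1 — characteristic polynomial of 2×2 Sigma:
  det(Sigma - λI) = λ² - trace · λ + det = 0.
  trace = 4 + 14 = 18, det = 4·14 - (-3)² = 47.
Step 2 — discriminant:
  Δ = trace² - 4·det = 324 - 188 = 136.
Step 3 — eigenvalues:
  λ = (trace ± √Δ)/2 = (18 ± 11.6619)/2,
  λ_1 = 14.831,  λ_2 = 3.169.

Step 4 — unit eigenvector for λ_1: solve (Sigma - λ_1 I)v = 0. First row:
  (4 - 14.831)·v_x + (-3)·v_y = 0, i.e. (-10.831)·v_x + (-3)·v_y = 0,
  so v ∝ (b, λ_1 - a) = (-3, 10.831); multiply by -1 so the first entry is positive: u = (3, -10.831).
  ||u|| = √((3)² + (-10.831)²) = √(126.3095) ≈ 11.2388,
  v_1 = u/||u|| ≈ (0.2669, -0.9637) (||v_1|| = 1).

λ_1 = 14.831,  λ_2 = 3.169;  v_1 ≈ (0.2669, -0.9637)


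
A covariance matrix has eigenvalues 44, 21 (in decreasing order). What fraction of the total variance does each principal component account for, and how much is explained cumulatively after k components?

Step 1 — total variance = trace(Sigma) = Σ λ_i = 44 + 21 = 65.

Step 2 — fraction explained by component i = λ_i / Σ λ:
  PC1: 44/65 = 0.6769
  PC2: 21/65 = 0.3231

Step 3 — cumulative fraction after k components = (λ_1 + ... + λ_k) / Σ λ:
  k = 1: 44/65 = 0.6769
  k = 2: (44 + 21)/65 = 65/65 = 1

Summary (fraction, with percent):

explained: PC1 0.6769 (67.69%), PC2 0.3231 (32.31%);  cumulative: 0.6769, 1


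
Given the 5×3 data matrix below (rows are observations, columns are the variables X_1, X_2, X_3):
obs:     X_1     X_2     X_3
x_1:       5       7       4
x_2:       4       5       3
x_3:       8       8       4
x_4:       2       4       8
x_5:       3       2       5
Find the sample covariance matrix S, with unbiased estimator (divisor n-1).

Step 1 — column means:
  mean(X_1) = (5 + 4 + 8 + 2 + 3) / 5 = 22/5 = 4.4
  mean(X_2) = (7 + 5 + 8 + 4 + 2) / 5 = 26/5 = 5.2
  mean(X_3) = (4 + 3 + 4 + 8 + 5) / 5 = 24/5 = 4.8

Step 2 — sample covariance S[i,j] = (1/(n-1)) · Σ_k (x_{k,i} - mean_i) · (x_{k,j} - mean_j), with n-1 = 4.
  S[X_1,X_1] = ((0.6)·(0.6) + (-0.4)·(-0.4) + (3.6)·(3.6) + (-2.4)·(-2.4) + (-1.4)·(-1.4)) / 4 = 21.2/4 = 5.3
  S[X_1,X_2] = ((0.6)·(1.8) + (-0.4)·(-0.2) + (3.6)·(2.8) + (-2.4)·(-1.2) + (-1.4)·(-3.2)) / 4 = 18.6/4 = 4.65
  S[X_1,X_3] = ((0.6)·(-0.8) + (-0.4)·(-1.8) + (3.6)·(-0.8) + (-2.4)·(3.2) + (-1.4)·(0.2)) / 4 = -10.6/4 = -2.65
  S[X_2,X_2] = ((1.8)·(1.8) + (-0.2)·(-0.2) + (2.8)·(2.8) + (-1.2)·(-1.2) + (-3.2)·(-3.2)) / 4 = 22.8/4 = 5.7
  S[X_2,X_3] = ((1.8)·(-0.8) + (-0.2)·(-1.8) + (2.8)·(-0.8) + (-1.2)·(3.2) + (-3.2)·(0.2)) / 4 = -7.8/4 = -1.95
  S[X_3,X_3] = ((-0.8)·(-0.8) + (-1.8)·(-1.8) + (-0.8)·(-0.8) + (3.2)·(3.2) + (0.2)·(0.2)) / 4 = 14.8/4 = 3.7

S is symmetric (S[j,i] = S[i,j]). Assembling:

S = [[5.3, 4.65, -2.65],
 [4.65, 5.7, -1.95],
 [-2.65, -1.95, 3.7]]


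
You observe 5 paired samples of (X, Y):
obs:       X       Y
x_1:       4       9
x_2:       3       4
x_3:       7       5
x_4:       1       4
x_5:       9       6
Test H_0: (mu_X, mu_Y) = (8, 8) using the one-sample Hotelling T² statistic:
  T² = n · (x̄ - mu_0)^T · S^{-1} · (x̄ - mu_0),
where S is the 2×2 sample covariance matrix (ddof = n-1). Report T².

Step 1 — sample mean vector:
  mean(X) = (4 + 3 + 7 + 1 + 9) / 5 = 24/5 = 4.8
  mean(Y) = (9 + 4 + 5 + 4 + 6) / 5 = 28/5 = 5.6
  x̄ = (4.8, 5.6),  deviation x̄ - mu_0 = (4.8, 5.6) - (8, 8) = (-3.2, -2.4).

Step 2 — sample covariance matrix, S[i,j] = (1/(n-1)) · Σ_k (x_{k,i} - mean_i) · (x_{k,j} - mean_j), divisor n-1 = 4:
  S[X,X] = ((-0.8)·(-0.8) + (-1.8)·(-1.8) + (2.2)·(2.2) + (-3.8)·(-3.8) + (4.2)·(4.2)) / 4 = 40.8/4 = 10.2
  S[X,Y] = ((-0.8)·(3.4) + (-1.8)·(-1.6) + (2.2)·(-0.6) + (-3.8)·(-1.6) + (4.2)·(0.4)) / 4 = 6.6/4 = 1.65
  S[Y,Y] = ((3.4)·(3.4) + (-1.6)·(-1.6) + (-0.6)·(-0.6) + (-1.6)·(-1.6) + (0.4)·(0.4)) / 4 = 17.2/4 = 4.3
  S = [[10.2, 1.65],
 [1.65, 4.3]].

Step 3 — invert S. det(S) = 10.2·4.3 - (1.65)² = 41.1375.
  S^{-1} = (1/det) · [[d, -b], [-b, a]] = [[0.1045, -0.0401],
 [-0.0401, 0.2479]].

Step 4 — quadratic form (x̄ - mu_0)^T · S^{-1} · (x̄ - mu_0):
  S^{-1} · (x̄ - mu_0) = (-0.2382, -0.4667),
  (x̄ - mu_0)^T · [...] = (-3.2)·(-0.2382) + (-2.4)·(-0.4667) = 1.8825.

Step 5 — scale by n: T² = 5 · 1.8825 = 9.4123.

T² ≈ 9.4123


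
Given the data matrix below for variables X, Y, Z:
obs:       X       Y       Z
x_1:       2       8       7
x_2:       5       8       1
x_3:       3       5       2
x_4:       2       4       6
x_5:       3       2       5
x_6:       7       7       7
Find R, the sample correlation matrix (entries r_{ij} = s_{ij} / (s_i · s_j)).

Step 1 — column means:
  mean(X) = (2 + 5 + 3 + 2 + 3 + 7) / 6 = 22/6 = 3.6667
  mean(Y) = (8 + 8 + 5 + 4 + 2 + 7) / 6 = 34/6 = 5.6667
  mean(Z) = (7 + 1 + 2 + 6 + 5 + 7) / 6 = 28/6 = 4.6667

Step 2 — sample variances and covariances s[i,j] = (1/(n-1)) · Σ_k (x_{k,i} - mean_i) · (x_{k,j} - mean_j), with n-1 = 5:
  s[X,X] = ((-1.6667)·(-1.6667) + (1.3333)·(1.3333) + (-0.6667)·(-0.6667) + (-1.6667)·(-1.6667) + (-0.6667)·(-0.6667) + (3.3333)·(3.3333)) / 5 = 19.3333/5 = 3.8667
  s[X,Y] = ((-1.6667)·(2.3333) + (1.3333)·(2.3333) + (-0.6667)·(-0.6667) + (-1.6667)·(-1.6667) + (-0.6667)·(-3.6667) + (3.3333)·(1.3333)) / 5 = 9.3333/5 = 1.8667
  s[X,Z] = ((-1.6667)·(2.3333) + (1.3333)·(-3.6667) + (-0.6667)·(-2.6667) + (-1.6667)·(1.3333) + (-0.6667)·(0.3333) + (3.3333)·(2.3333)) / 5 = -1.6667/5 = -0.3333
  s[Y,Y] = ((2.3333)·(2.3333) + (2.3333)·(2.3333) + (-0.6667)·(-0.6667) + (-1.6667)·(-1.6667) + (-3.6667)·(-3.6667) + (1.3333)·(1.3333)) / 5 = 29.3333/5 = 5.8667
  s[Y,Z] = ((2.3333)·(2.3333) + (2.3333)·(-3.6667) + (-0.6667)·(-2.6667) + (-1.6667)·(1.3333) + (-3.6667)·(0.3333) + (1.3333)·(2.3333)) / 5 = -1.6667/5 = -0.3333
  s[Z,Z] = ((2.3333)·(2.3333) + (-3.6667)·(-3.6667) + (-2.6667)·(-2.6667) + (1.3333)·(1.3333) + (0.3333)·(0.3333) + (2.3333)·(2.3333)) / 5 = 33.3333/5 = 6.6667
  Sample standard deviations s_i = √(s[i,i]):
  s(X) = √(3.8667) = 1.9664
  s(Y) = √(5.8667) = 2.4221
  s(Z) = √(6.6667) = 2.582

Step 3 — r_{ij} = s_{ij} / (s_i · s_j):
  r[X,X] = 1 (diagonal).
  r[X,Y] = 1.8667 / (1.9664 · 2.4221) = 1.8667 / 4.7628 = 0.3919
  r[X,Z] = -0.3333 / (1.9664 · 2.582) = -0.3333 / 5.0772 = -0.0657
  r[Y,Y] = 1 (diagonal).
  r[Y,Z] = -0.3333 / (2.4221 · 2.582) = -0.3333 / 6.2539 = -0.0533
  r[Z,Z] = 1 (diagonal).

R is symmetric with unit diagonal. Assembling:

R = [[1, 0.3919, -0.0657],
 [0.3919, 1, -0.0533],
 [-0.0657, -0.0533, 1]]


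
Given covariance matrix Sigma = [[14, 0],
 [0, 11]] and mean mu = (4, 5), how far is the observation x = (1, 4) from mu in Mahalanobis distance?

Step 1 — centre the observation: (x - mu) = (-3, -1).

Step 2 — invert Sigma. det(Sigma) = 14·11 - (0)² = 154.
  Sigma^{-1} = (1/det) · [[d, -b], [-b, a]] = [[0.0714, 0],
 [0, 0.0909]].

Step 3 — form the quadratic (x - mu)^T · Sigma^{-1} · (x - mu):
  Sigma^{-1} · (x - mu) = (-0.2143, -0.0909).
  (x - mu)^T · [Sigma^{-1} · (x - mu)] = (-3)·(-0.2143) + (-1)·(-0.0909) = 0.7338.

Step 4 — take square root: d = √(0.7338) ≈ 0.8566.

d(x, mu) = √(0.7338) ≈ 0.8566


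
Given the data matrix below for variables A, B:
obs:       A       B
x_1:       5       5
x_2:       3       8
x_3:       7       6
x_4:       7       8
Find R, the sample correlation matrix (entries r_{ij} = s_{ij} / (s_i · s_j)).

Step 1 — column means:
  mean(A) = (5 + 3 + 7 + 7) / 4 = 22/4 = 5.5
  mean(B) = (5 + 8 + 6 + 8) / 4 = 27/4 = 6.75

Step 2 — sample variances and covariances s[i,j] = (1/(n-1)) · Σ_k (x_{k,i} - mean_i) · (x_{k,j} - mean_j), with n-1 = 3:
  s[A,A] = ((-0.5)·(-0.5) + (-2.5)·(-2.5) + (1.5)·(1.5) + (1.5)·(1.5)) / 3 = 11/3 = 3.6667
  s[A,B] = ((-0.5)·(-1.75) + (-2.5)·(1.25) + (1.5)·(-0.75) + (1.5)·(1.25)) / 3 = -1.5/3 = -0.5
  s[B,B] = ((-1.75)·(-1.75) + (1.25)·(1.25) + (-0.75)·(-0.75) + (1.25)·(1.25)) / 3 = 6.75/3 = 2.25
  Sample standard deviations s_i = √(s[i,i]):
  s(A) = √(3.6667) = 1.9149
  s(B) = √(2.25) = 1.5

Step 3 — r_{ij} = s_{ij} / (s_i · s_j):
  r[A,A] = 1 (diagonal).
  r[A,B] = -0.5 / (1.9149 · 1.5) = -0.5 / 2.8723 = -0.1741
  r[B,B] = 1 (diagonal).

R is symmetric with unit diagonal. Assembling:

R = [[1, -0.1741],
 [-0.1741, 1]]


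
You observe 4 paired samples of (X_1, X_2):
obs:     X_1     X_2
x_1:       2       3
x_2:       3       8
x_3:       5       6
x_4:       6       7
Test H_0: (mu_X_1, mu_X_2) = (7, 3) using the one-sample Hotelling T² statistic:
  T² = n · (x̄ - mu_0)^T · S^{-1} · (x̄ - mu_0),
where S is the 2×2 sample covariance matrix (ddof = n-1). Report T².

Step 1 — sample mean vector:
  mean(X_1) = (2 + 3 + 5 + 6) / 4 = 16/4 = 4
  mean(X_2) = (3 + 8 + 6 + 7) / 4 = 24/4 = 6
  x̄ = (4, 6),  deviation x̄ - mu_0 = (4, 6) - (7, 3) = (-3, 3).

Step 2 — sample covariance matrix, S[i,j] = (1/(n-1)) · Σ_k (x_{k,i} - mean_i) · (x_{k,j} - mean_j), divisor n-1 = 3:
  S[X_1,X_1] = ((-2)·(-2) + (-1)·(-1) + (1)·(1) + (2)·(2)) / 3 = 10/3 = 3.3333
  S[X_1,X_2] = ((-2)·(-3) + (-1)·(2) + (1)·(0) + (2)·(1)) / 3 = 6/3 = 2
  S[X_2,X_2] = ((-3)·(-3) + (2)·(2) + (0)·(0) + (1)·(1)) / 3 = 14/3 = 4.6667
  S = [[3.3333, 2],
 [2, 4.6667]].

Step 3 — invert S. det(S) = 3.3333·4.6667 - (2)² = 11.5556.
  S^{-1} = (1/det) · [[d, -b], [-b, a]] = [[0.4038, -0.1731],
 [-0.1731, 0.2885]].

Step 4 — quadratic form (x̄ - mu_0)^T · S^{-1} · (x̄ - mu_0):
  S^{-1} · (x̄ - mu_0) = (-1.7308, 1.3846),
  (x̄ - mu_0)^T · [...] = (-3)·(-1.7308) + (3)·(1.3846) = 9.3462.

Step 5 — scale by n: T² = 4 · 9.3462 = 37.3846.

T² ≈ 37.3846


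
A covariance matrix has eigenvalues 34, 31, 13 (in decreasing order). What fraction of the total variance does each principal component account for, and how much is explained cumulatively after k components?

Step 1 — total variance = trace(Sigma) = Σ λ_i = 34 + 31 + 13 = 78.

Step 2 — fraction explained by component i = λ_i / Σ λ:
  PC1: 34/78 = 0.4359
  PC2: 31/78 = 0.3974
  PC3: 13/78 = 0.1667

Step 3 — cumulative fraction after k components = (λ_1 + ... + λ_k) / Σ λ:
  k = 1: 34/78 = 0.4359
  k = 2: (34 + 31)/78 = 65/78 = 0.8333
  k = 3: (34 + 31 + 13)/78 = 78/78 = 1

Summary (fraction, with percent):

explained: PC1 0.4359 (43.59%), PC2 0.3974 (39.74%), PC3 0.1667 (16.67%);  cumulative: 0.4359, 0.8333, 1


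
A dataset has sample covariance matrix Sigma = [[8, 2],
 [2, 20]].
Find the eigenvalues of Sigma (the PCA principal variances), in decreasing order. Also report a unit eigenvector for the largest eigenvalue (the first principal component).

Step 1 — characteristic polynomial of 2×2 Sigma:
  det(Sigma - λI) = λ² - trace · λ + det = 0.
  trace = 8 + 20 = 28, det = 8·20 - (2)² = 156.
Step 2 — discriminant:
  Δ = trace² - 4·det = 784 - 624 = 160.
Step 3 — eigenvalues:
  λ = (trace ± √Δ)/2 = (28 ± 12.6491)/2,
  λ_1 = 20.3246,  λ_2 = 7.6754.

Step 4 — unit eigenvector for λ_1: solve (Sigma - λ_1 I)v = 0. First row:
  (8 - 20.3246)·v_x + (2)·v_y = 0, i.e. (-12.3246)·v_x + (2)·v_y = 0,
  so v ∝ (b, λ_1 - a) = (2, 12.3246) = u.
  ||u|| = √((2)² + (12.3246)²) = √(155.8947) ≈ 12.4858,
  v_1 = u/||u|| ≈ (0.1602, 0.9871) (||v_1|| = 1).

λ_1 = 20.3246,  λ_2 = 7.6754;  v_1 ≈ (0.1602, 0.9871)


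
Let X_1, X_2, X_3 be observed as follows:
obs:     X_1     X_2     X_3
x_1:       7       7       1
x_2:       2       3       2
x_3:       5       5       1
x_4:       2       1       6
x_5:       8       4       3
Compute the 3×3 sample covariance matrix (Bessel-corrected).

Step 1 — column means:
  mean(X_1) = (7 + 2 + 5 + 2 + 8) / 5 = 24/5 = 4.8
  mean(X_2) = (7 + 3 + 5 + 1 + 4) / 5 = 20/5 = 4
  mean(X_3) = (1 + 2 + 1 + 6 + 3) / 5 = 13/5 = 2.6

Step 2 — sample covariance S[i,j] = (1/(n-1)) · Σ_k (x_{k,i} - mean_i) · (x_{k,j} - mean_j), with n-1 = 4.
  S[X_1,X_1] = ((2.2)·(2.2) + (-2.8)·(-2.8) + (0.2)·(0.2) + (-2.8)·(-2.8) + (3.2)·(3.2)) / 4 = 30.8/4 = 7.7
  S[X_1,X_2] = ((2.2)·(3) + (-2.8)·(-1) + (0.2)·(1) + (-2.8)·(-3) + (3.2)·(0)) / 4 = 18/4 = 4.5
  S[X_1,X_3] = ((2.2)·(-1.6) + (-2.8)·(-0.6) + (0.2)·(-1.6) + (-2.8)·(3.4) + (3.2)·(0.4)) / 4 = -10.4/4 = -2.6
  S[X_2,X_2] = ((3)·(3) + (-1)·(-1) + (1)·(1) + (-3)·(-3) + (0)·(0)) / 4 = 20/4 = 5
  S[X_2,X_3] = ((3)·(-1.6) + (-1)·(-0.6) + (1)·(-1.6) + (-3)·(3.4) + (0)·(0.4)) / 4 = -16/4 = -4
  S[X_3,X_3] = ((-1.6)·(-1.6) + (-0.6)·(-0.6) + (-1.6)·(-1.6) + (3.4)·(3.4) + (0.4)·(0.4)) / 4 = 17.2/4 = 4.3

S is symmetric (S[j,i] = S[i,j]). Assembling:

S = [[7.7, 4.5, -2.6],
 [4.5, 5, -4],
 [-2.6, -4, 4.3]]


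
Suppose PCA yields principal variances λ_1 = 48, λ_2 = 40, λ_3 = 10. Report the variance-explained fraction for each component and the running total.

Step 1 — total variance = trace(Sigma) = Σ λ_i = 48 + 40 + 10 = 98.

Step 2 — fraction explained by component i = λ_i / Σ λ:
  PC1: 48/98 = 0.4898
  PC2: 40/98 = 0.4082
  PC3: 10/98 = 0.102

Step 3 — cumulative fraction after k components = (λ_1 + ... + λ_k) / Σ λ:
  k = 1: 48/98 = 0.4898
  k = 2: (48 + 40)/98 = 88/98 = 0.898
  k = 3: (48 + 40 + 10)/98 = 98/98 = 1

Summary (fraction, with percent):

explained: PC1 0.4898 (48.98%), PC2 0.4082 (40.82%), PC3 0.102 (10.2%);  cumulative: 0.4898, 0.898, 1


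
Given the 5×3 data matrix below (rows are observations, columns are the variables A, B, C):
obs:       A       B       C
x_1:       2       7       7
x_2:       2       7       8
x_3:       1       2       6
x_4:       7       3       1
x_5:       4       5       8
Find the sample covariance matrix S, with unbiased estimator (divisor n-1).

Step 1 — column means:
  mean(A) = (2 + 2 + 1 + 7 + 4) / 5 = 16/5 = 3.2
  mean(B) = (7 + 7 + 2 + 3 + 5) / 5 = 24/5 = 4.8
  mean(C) = (7 + 8 + 6 + 1 + 8) / 5 = 30/5 = 6

Step 2 — sample covariance S[i,j] = (1/(n-1)) · Σ_k (x_{k,i} - mean_i) · (x_{k,j} - mean_j), with n-1 = 4.
  S[A,A] = ((-1.2)·(-1.2) + (-1.2)·(-1.2) + (-2.2)·(-2.2) + (3.8)·(3.8) + (0.8)·(0.8)) / 4 = 22.8/4 = 5.7
  S[A,B] = ((-1.2)·(2.2) + (-1.2)·(2.2) + (-2.2)·(-2.8) + (3.8)·(-1.8) + (0.8)·(0.2)) / 4 = -5.8/4 = -1.45
  S[A,C] = ((-1.2)·(1) + (-1.2)·(2) + (-2.2)·(0) + (3.8)·(-5) + (0.8)·(2)) / 4 = -21/4 = -5.25
  S[B,B] = ((2.2)·(2.2) + (2.2)·(2.2) + (-2.8)·(-2.8) + (-1.8)·(-1.8) + (0.2)·(0.2)) / 4 = 20.8/4 = 5.2
  S[B,C] = ((2.2)·(1) + (2.2)·(2) + (-2.8)·(0) + (-1.8)·(-5) + (0.2)·(2)) / 4 = 16/4 = 4
  S[C,C] = ((1)·(1) + (2)·(2) + (0)·(0) + (-5)·(-5) + (2)·(2)) / 4 = 34/4 = 8.5

S is symmetric (S[j,i] = S[i,j]). Assembling:

S = [[5.7, -1.45, -5.25],
 [-1.45, 5.2, 4],
 [-5.25, 4, 8.5]]


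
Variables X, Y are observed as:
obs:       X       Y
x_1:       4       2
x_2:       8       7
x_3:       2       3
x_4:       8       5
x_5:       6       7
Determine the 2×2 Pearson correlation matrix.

Step 1 — column means:
  mean(X) = (4 + 8 + 2 + 8 + 6) / 5 = 28/5 = 5.6
  mean(Y) = (2 + 7 + 3 + 5 + 7) / 5 = 24/5 = 4.8

Step 2 — sample variances and covariances s[i,j] = (1/(n-1)) · Σ_k (x_{k,i} - mean_i) · (x_{k,j} - mean_j), with n-1 = 4:
  s[X,X] = ((-1.6)·(-1.6) + (2.4)·(2.4) + (-3.6)·(-3.6) + (2.4)·(2.4) + (0.4)·(0.4)) / 4 = 27.2/4 = 6.8
  s[X,Y] = ((-1.6)·(-2.8) + (2.4)·(2.2) + (-3.6)·(-1.8) + (2.4)·(0.2) + (0.4)·(2.2)) / 4 = 17.6/4 = 4.4
  s[Y,Y] = ((-2.8)·(-2.8) + (2.2)·(2.2) + (-1.8)·(-1.8) + (0.2)·(0.2) + (2.2)·(2.2)) / 4 = 20.8/4 = 5.2
  Sample standard deviations s_i = √(s[i,i]):
  s(X) = √(6.8) = 2.6077
  s(Y) = √(5.2) = 2.2804

Step 3 — r_{ij} = s_{ij} / (s_i · s_j):
  r[X,X] = 1 (diagonal).
  r[X,Y] = 4.4 / (2.6077 · 2.2804) = 4.4 / 5.9464 = 0.7399
  r[Y,Y] = 1 (diagonal).

R is symmetric with unit diagonal. Assembling:

R = [[1, 0.7399],
 [0.7399, 1]]


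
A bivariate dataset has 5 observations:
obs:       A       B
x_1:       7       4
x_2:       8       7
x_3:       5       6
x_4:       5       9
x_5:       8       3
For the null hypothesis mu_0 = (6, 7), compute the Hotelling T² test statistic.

Step 1 — sample mean vector:
  mean(A) = (7 + 8 + 5 + 5 + 8) / 5 = 33/5 = 6.6
  mean(B) = (4 + 7 + 6 + 9 + 3) / 5 = 29/5 = 5.8
  x̄ = (6.6, 5.8),  deviation x̄ - mu_0 = (6.6, 5.8) - (6, 7) = (0.6, -1.2).

Step 2 — sample covariance matrix, S[i,j] = (1/(n-1)) · Σ_k (x_{k,i} - mean_i) · (x_{k,j} - mean_j), divisor n-1 = 4:
  S[A,A] = ((0.4)·(0.4) + (1.4)·(1.4) + (-1.6)·(-1.6) + (-1.6)·(-1.6) + (1.4)·(1.4)) / 4 = 9.2/4 = 2.3
  S[A,B] = ((0.4)·(-1.8) + (1.4)·(1.2) + (-1.6)·(0.2) + (-1.6)·(3.2) + (1.4)·(-2.8)) / 4 = -8.4/4 = -2.1
  S[B,B] = ((-1.8)·(-1.8) + (1.2)·(1.2) + (0.2)·(0.2) + (3.2)·(3.2) + (-2.8)·(-2.8)) / 4 = 22.8/4 = 5.7
  S = [[2.3, -2.1],
 [-2.1, 5.7]].

Step 3 — invert S. det(S) = 2.3·5.7 - (-2.1)² = 8.7.
  S^{-1} = (1/det) · [[d, -b], [-b, a]] = [[0.6552, 0.2414],
 [0.2414, 0.2644]].

Step 4 — quadratic form (x̄ - mu_0)^T · S^{-1} · (x̄ - mu_0):
  S^{-1} · (x̄ - mu_0) = (0.1034, -0.1724),
  (x̄ - mu_0)^T · [...] = (0.6)·(0.1034) + (-1.2)·(-0.1724) = 0.269.

Step 5 — scale by n: T² = 5 · 0.269 = 1.3448.

T² ≈ 1.3448


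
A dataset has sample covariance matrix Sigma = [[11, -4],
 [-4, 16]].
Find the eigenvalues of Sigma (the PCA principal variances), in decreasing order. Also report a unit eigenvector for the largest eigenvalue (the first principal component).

Step 1 — characteristic polynomial of 2×2 Sigma:
  det(Sigma - λI) = λ² - trace · λ + det = 0.
  trace = 11 + 16 = 27, det = 11·16 - (-4)² = 160.
Step 2 — discriminant:
  Δ = trace² - 4·det = 729 - 640 = 89.
Step 3 — eigenvalues:
  λ = (trace ± √Δ)/2 = (27 ± 9.434)/2,
  λ_1 = 18.217,  λ_2 = 8.783.

Step 4 — unit eigenvector for λ_1: solve (Sigma - λ_1 I)v = 0. First row:
  (11 - 18.217)·v_x + (-4)·v_y = 0, i.e. (-7.217)·v_x + (-4)·v_y = 0,
  so v ∝ (b, λ_1 - a) = (-4, 7.217); multiply by -1 so the first entry is positive: u = (4, -7.217).
  ||u|| = √((4)² + (-7.217)²) = √(68.085) ≈ 8.2514,
  v_1 = u/||u|| ≈ (0.4848, -0.8746) (||v_1|| = 1).

λ_1 = 18.217,  λ_2 = 8.783;  v_1 ≈ (0.4848, -0.8746)


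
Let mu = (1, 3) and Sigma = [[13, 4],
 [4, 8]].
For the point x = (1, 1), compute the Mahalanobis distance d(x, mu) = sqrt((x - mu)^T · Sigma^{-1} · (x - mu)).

Step 1 — centre the observation: (x - mu) = (0, -2).

Step 2 — invert Sigma. det(Sigma) = 13·8 - (4)² = 88.
  Sigma^{-1} = (1/det) · [[d, -b], [-b, a]] = [[0.0909, -0.0455],
 [-0.0455, 0.1477]].

Step 3 — form the quadratic (x - mu)^T · Sigma^{-1} · (x - mu):
  Sigma^{-1} · (x - mu) = (0.0909, -0.2955).
  (x - mu)^T · [Sigma^{-1} · (x - mu)] = (0)·(0.0909) + (-2)·(-0.2955) = 0.5909.

Step 4 — take square root: d = √(0.5909) ≈ 0.7687.

d(x, mu) = √(0.5909) ≈ 0.7687


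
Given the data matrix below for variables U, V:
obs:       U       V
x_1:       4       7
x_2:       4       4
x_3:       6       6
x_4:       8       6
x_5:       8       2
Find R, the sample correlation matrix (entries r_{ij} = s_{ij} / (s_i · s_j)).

Step 1 — column means:
  mean(U) = (4 + 4 + 6 + 8 + 8) / 5 = 30/5 = 6
  mean(V) = (7 + 4 + 6 + 6 + 2) / 5 = 25/5 = 5

Step 2 — sample variances and covariances s[i,j] = (1/(n-1)) · Σ_k (x_{k,i} - mean_i) · (x_{k,j} - mean_j), with n-1 = 4:
  s[U,U] = ((-2)·(-2) + (-2)·(-2) + (0)·(0) + (2)·(2) + (2)·(2)) / 4 = 16/4 = 4
  s[U,V] = ((-2)·(2) + (-2)·(-1) + (0)·(1) + (2)·(1) + (2)·(-3)) / 4 = -6/4 = -1.5
  s[V,V] = ((2)·(2) + (-1)·(-1) + (1)·(1) + (1)·(1) + (-3)·(-3)) / 4 = 16/4 = 4
  Sample standard deviations s_i = √(s[i,i]):
  s(U) = √(4) = 2
  s(V) = √(4) = 2

Step 3 — r_{ij} = s_{ij} / (s_i · s_j):
  r[U,U] = 1 (diagonal).
  r[U,V] = -1.5 / (2 · 2) = -1.5 / 4 = -0.375
  r[V,V] = 1 (diagonal).

R is symmetric with unit diagonal. Assembling:

R = [[1, -0.375],
 [-0.375, 1]]


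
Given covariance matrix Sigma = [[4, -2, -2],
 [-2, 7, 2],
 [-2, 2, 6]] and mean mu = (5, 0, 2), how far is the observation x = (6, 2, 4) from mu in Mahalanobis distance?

Step 1 — centre the observation: (x - mu) = (1, 2, 2).

Step 2 — invert Sigma (cofactor / det for 3×3, or solve directly):
  Sigma^{-1} = [[0.3276, 0.069, 0.0862],
 [0.069, 0.1724, -0.0345],
 [0.0862, -0.0345, 0.2069]].

Step 3 — form the quadratic (x - mu)^T · Sigma^{-1} · (x - mu):
  Sigma^{-1} · (x - mu) = (0.6379, 0.3448, 0.431).
  (x - mu)^T · [Sigma^{-1} · (x - mu)] = (1)·(0.6379) + (2)·(0.3448) + (2)·(0.431) = 2.1897.

Step 4 — take square root: d = √(2.1897) ≈ 1.4797.

d(x, mu) = √(2.1897) ≈ 1.4797


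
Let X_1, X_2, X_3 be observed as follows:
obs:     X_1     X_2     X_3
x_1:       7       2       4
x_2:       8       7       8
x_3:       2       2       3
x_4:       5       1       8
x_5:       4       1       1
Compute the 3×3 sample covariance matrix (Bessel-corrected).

Step 1 — column means:
  mean(X_1) = (7 + 8 + 2 + 5 + 4) / 5 = 26/5 = 5.2
  mean(X_2) = (2 + 7 + 2 + 1 + 1) / 5 = 13/5 = 2.6
  mean(X_3) = (4 + 8 + 3 + 8 + 1) / 5 = 24/5 = 4.8

Step 2 — sample covariance S[i,j] = (1/(n-1)) · Σ_k (x_{k,i} - mean_i) · (x_{k,j} - mean_j), with n-1 = 4.
  S[X_1,X_1] = ((1.8)·(1.8) + (2.8)·(2.8) + (-3.2)·(-3.2) + (-0.2)·(-0.2) + (-1.2)·(-1.2)) / 4 = 22.8/4 = 5.7
  S[X_1,X_2] = ((1.8)·(-0.6) + (2.8)·(4.4) + (-3.2)·(-0.6) + (-0.2)·(-1.6) + (-1.2)·(-1.6)) / 4 = 15.4/4 = 3.85
  S[X_1,X_3] = ((1.8)·(-0.8) + (2.8)·(3.2) + (-3.2)·(-1.8) + (-0.2)·(3.2) + (-1.2)·(-3.8)) / 4 = 17.2/4 = 4.3
  S[X_2,X_2] = ((-0.6)·(-0.6) + (4.4)·(4.4) + (-0.6)·(-0.6) + (-1.6)·(-1.6) + (-1.6)·(-1.6)) / 4 = 25.2/4 = 6.3
  S[X_2,X_3] = ((-0.6)·(-0.8) + (4.4)·(3.2) + (-0.6)·(-1.8) + (-1.6)·(3.2) + (-1.6)·(-3.8)) / 4 = 16.6/4 = 4.15
  S[X_3,X_3] = ((-0.8)·(-0.8) + (3.2)·(3.2) + (-1.8)·(-1.8) + (3.2)·(3.2) + (-3.8)·(-3.8)) / 4 = 38.8/4 = 9.7

S is symmetric (S[j,i] = S[i,j]). Assembling:

S = [[5.7, 3.85, 4.3],
 [3.85, 6.3, 4.15],
 [4.3, 4.15, 9.7]]


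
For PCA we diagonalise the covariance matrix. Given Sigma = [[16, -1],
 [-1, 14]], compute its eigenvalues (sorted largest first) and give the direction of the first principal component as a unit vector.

Step 1 — characteristic polynomial of 2×2 Sigma:
  det(Sigma - λI) = λ² - trace · λ + det = 0.
  trace = 16 + 14 = 30, det = 16·14 - (-1)² = 223.
Step 2 — discriminant:
  Δ = trace² - 4·det = 900 - 892 = 8.
Step 3 — eigenvalues:
  λ = (trace ± √Δ)/2 = (30 ± 2.8284)/2,
  λ_1 = 16.4142,  λ_2 = 13.5858.

Step 4 — unit eigenvector for λ_1: solve (Sigma - λ_1 I)v = 0. First row:
  (16 - 16.4142)·v_x + (-1)·v_y = 0, i.e. (-0.4142)·v_x + (-1)·v_y = 0,
  so v ∝ (b, λ_1 - a) = (-1, 0.4142); multiply by -1 so the first entry is positive: u = (1, -0.4142).
  ||u|| = √((1)² + (-0.4142)²) = √(1.1716) ≈ 1.0824,
  v_1 = u/||u|| ≈ (0.9239, -0.3827) (||v_1|| = 1).

λ_1 = 16.4142,  λ_2 = 13.5858;  v_1 ≈ (0.9239, -0.3827)


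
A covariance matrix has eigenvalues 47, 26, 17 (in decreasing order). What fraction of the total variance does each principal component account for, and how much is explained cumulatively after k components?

Step 1 — total variance = trace(Sigma) = Σ λ_i = 47 + 26 + 17 = 90.

Step 2 — fraction explained by component i = λ_i / Σ λ:
  PC1: 47/90 = 0.5222
  PC2: 26/90 = 0.2889
  PC3: 17/90 = 0.1889

Step 3 — cumulative fraction after k components = (λ_1 + ... + λ_k) / Σ λ:
  k = 1: 47/90 = 0.5222
  k = 2: (47 + 26)/90 = 73/90 = 0.8111
  k = 3: (47 + 26 + 17)/90 = 90/90 = 1

Summary (fraction, with percent):

explained: PC1 0.5222 (52.22%), PC2 0.2889 (28.89%), PC3 0.1889 (18.89%);  cumulative: 0.5222, 0.8111, 1


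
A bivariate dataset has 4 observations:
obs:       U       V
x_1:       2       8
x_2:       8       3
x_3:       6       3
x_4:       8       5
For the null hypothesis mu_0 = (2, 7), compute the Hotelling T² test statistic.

Step 1 — sample mean vector:
  mean(U) = (2 + 8 + 6 + 8) / 4 = 24/4 = 6
  mean(V) = (8 + 3 + 3 + 5) / 4 = 19/4 = 4.75
  x̄ = (6, 4.75),  deviation x̄ - mu_0 = (6, 4.75) - (2, 7) = (4, -2.25).

Step 2 — sample covariance matrix, S[i,j] = (1/(n-1)) · Σ_k (x_{k,i} - mean_i) · (x_{k,j} - mean_j), divisor n-1 = 3:
  S[U,U] = ((-4)·(-4) + (2)·(2) + (0)·(0) + (2)·(2)) / 3 = 24/3 = 8
  S[U,V] = ((-4)·(3.25) + (2)·(-1.75) + (0)·(-1.75) + (2)·(0.25)) / 3 = -16/3 = -5.3333
  S[V,V] = ((3.25)·(3.25) + (-1.75)·(-1.75) + (-1.75)·(-1.75) + (0.25)·(0.25)) / 3 = 16.75/3 = 5.5833
  S = [[8, -5.3333],
 [-5.3333, 5.5833]].

Step 3 — invert S. det(S) = 8·5.5833 - (-5.3333)² = 16.2222.
  S^{-1} = (1/det) · [[d, -b], [-b, a]] = [[0.3442, 0.3288],
 [0.3288, 0.4932]].

Step 4 — quadratic form (x̄ - mu_0)^T · S^{-1} · (x̄ - mu_0):
  S^{-1} · (x̄ - mu_0) = (0.637, 0.2055),
  (x̄ - mu_0)^T · [...] = (4)·(0.637) + (-2.25)·(0.2055) = 2.0856.

Step 5 — scale by n: T² = 4 · 2.0856 = 8.3425.

T² ≈ 8.3425


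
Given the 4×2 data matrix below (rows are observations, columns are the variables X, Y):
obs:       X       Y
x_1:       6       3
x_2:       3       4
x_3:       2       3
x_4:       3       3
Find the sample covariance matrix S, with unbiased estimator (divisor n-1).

Step 1 — column means:
  mean(X) = (6 + 3 + 2 + 3) / 4 = 14/4 = 3.5
  mean(Y) = (3 + 4 + 3 + 3) / 4 = 13/4 = 3.25

Step 2 — sample covariance S[i,j] = (1/(n-1)) · Σ_k (x_{k,i} - mean_i) · (x_{k,j} - mean_j), with n-1 = 3.
  S[X,X] = ((2.5)·(2.5) + (-0.5)·(-0.5) + (-1.5)·(-1.5) + (-0.5)·(-0.5)) / 3 = 9/3 = 3
  S[X,Y] = ((2.5)·(-0.25) + (-0.5)·(0.75) + (-1.5)·(-0.25) + (-0.5)·(-0.25)) / 3 = -0.5/3 = -0.1667
  S[Y,Y] = ((-0.25)·(-0.25) + (0.75)·(0.75) + (-0.25)·(-0.25) + (-0.25)·(-0.25)) / 3 = 0.75/3 = 0.25

S is symmetric (S[j,i] = S[i,j]). Assembling:

S = [[3, -0.1667],
 [-0.1667, 0.25]]


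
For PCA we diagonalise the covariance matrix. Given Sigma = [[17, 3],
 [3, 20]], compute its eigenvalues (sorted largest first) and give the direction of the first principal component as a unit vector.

Step 1 — characteristic polynomial of 2×2 Sigma:
  det(Sigma - λI) = λ² - trace · λ + det = 0.
  trace = 17 + 20 = 37, det = 17·20 - (3)² = 331.
Step 2 — discriminant:
  Δ = trace² - 4·det = 1369 - 1324 = 45.
Step 3 — eigenvalues:
  λ = (trace ± √Δ)/2 = (37 ± 6.7082)/2,
  λ_1 = 21.8541,  λ_2 = 15.1459.

Step 4 — unit eigenvector for λ_1: solve (Sigma - λ_1 I)v = 0. First row:
  (17 - 21.8541)·v_x + (3)·v_y = 0, i.e. (-4.8541)·v_x + (3)·v_y = 0,
  so v ∝ (b, λ_1 - a) = (3, 4.8541) = u.
  ||u|| = √((3)² + (4.8541)²) = √(32.5623) ≈ 5.7063,
  v_1 = u/||u|| ≈ (0.5257, 0.8507) (||v_1|| = 1).

λ_1 = 21.8541,  λ_2 = 15.1459;  v_1 ≈ (0.5257, 0.8507)


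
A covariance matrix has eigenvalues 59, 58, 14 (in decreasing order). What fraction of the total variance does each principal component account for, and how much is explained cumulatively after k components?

Step 1 — total variance = trace(Sigma) = Σ λ_i = 59 + 58 + 14 = 131.

Step 2 — fraction explained by component i = λ_i / Σ λ:
  PC1: 59/131 = 0.4504
  PC2: 58/131 = 0.4427
  PC3: 14/131 = 0.1069

Step 3 — cumulative fraction after k components = (λ_1 + ... + λ_k) / Σ λ:
  k = 1: 59/131 = 0.4504
  k = 2: (59 + 58)/131 = 117/131 = 0.8931
  k = 3: (59 + 58 + 14)/131 = 131/131 = 1

Summary (fraction, with percent):

explained: PC1 0.4504 (45.04%), PC2 0.4427 (44.27%), PC3 0.1069 (10.69%);  cumulative: 0.4504, 0.8931, 1


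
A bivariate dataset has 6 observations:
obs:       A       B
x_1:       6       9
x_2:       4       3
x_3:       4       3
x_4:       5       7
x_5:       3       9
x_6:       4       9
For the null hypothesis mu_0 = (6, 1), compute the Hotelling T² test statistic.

Step 1 — sample mean vector:
  mean(A) = (6 + 4 + 4 + 5 + 3 + 4) / 6 = 26/6 = 4.3333
  mean(B) = (9 + 3 + 3 + 7 + 9 + 9) / 6 = 40/6 = 6.6667
  x̄ = (4.3333, 6.6667),  deviation x̄ - mu_0 = (4.3333, 6.6667) - (6, 1) = (-1.6667, 5.6667).

Step 2 — sample covariance matrix, S[i,j] = (1/(n-1)) · Σ_k (x_{k,i} - mean_i) · (x_{k,j} - mean_j), divisor n-1 = 5:
  S[A,A] = ((1.6667)·(1.6667) + (-0.3333)·(-0.3333) + (-0.3333)·(-0.3333) + (0.6667)·(0.6667) + (-1.3333)·(-1.3333) + (-0.3333)·(-0.3333)) / 5 = 5.3333/5 = 1.0667
  S[A,B] = ((1.6667)·(2.3333) + (-0.3333)·(-3.6667) + (-0.3333)·(-3.6667) + (0.6667)·(0.3333) + (-1.3333)·(2.3333) + (-0.3333)·(2.3333)) / 5 = 2.6667/5 = 0.5333
  S[B,B] = ((2.3333)·(2.3333) + (-3.6667)·(-3.6667) + (-3.6667)·(-3.6667) + (0.3333)·(0.3333) + (2.3333)·(2.3333) + (2.3333)·(2.3333)) / 5 = 43.3333/5 = 8.6667
  S = [[1.0667, 0.5333],
 [0.5333, 8.6667]].

Step 3 — invert S. det(S) = 1.0667·8.6667 - (0.5333)² = 8.96.
  S^{-1} = (1/det) · [[d, -b], [-b, a]] = [[0.9673, -0.0595],
 [-0.0595, 0.119]].

Step 4 — quadratic form (x̄ - mu_0)^T · S^{-1} · (x̄ - mu_0):
  S^{-1} · (x̄ - mu_0) = (-1.9494, 0.7738),
  (x̄ - mu_0)^T · [...] = (-1.6667)·(-1.9494) + (5.6667)·(0.7738) = 7.6339.

Step 5 — scale by n: T² = 6 · 7.6339 = 45.8036.

T² ≈ 45.8036
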